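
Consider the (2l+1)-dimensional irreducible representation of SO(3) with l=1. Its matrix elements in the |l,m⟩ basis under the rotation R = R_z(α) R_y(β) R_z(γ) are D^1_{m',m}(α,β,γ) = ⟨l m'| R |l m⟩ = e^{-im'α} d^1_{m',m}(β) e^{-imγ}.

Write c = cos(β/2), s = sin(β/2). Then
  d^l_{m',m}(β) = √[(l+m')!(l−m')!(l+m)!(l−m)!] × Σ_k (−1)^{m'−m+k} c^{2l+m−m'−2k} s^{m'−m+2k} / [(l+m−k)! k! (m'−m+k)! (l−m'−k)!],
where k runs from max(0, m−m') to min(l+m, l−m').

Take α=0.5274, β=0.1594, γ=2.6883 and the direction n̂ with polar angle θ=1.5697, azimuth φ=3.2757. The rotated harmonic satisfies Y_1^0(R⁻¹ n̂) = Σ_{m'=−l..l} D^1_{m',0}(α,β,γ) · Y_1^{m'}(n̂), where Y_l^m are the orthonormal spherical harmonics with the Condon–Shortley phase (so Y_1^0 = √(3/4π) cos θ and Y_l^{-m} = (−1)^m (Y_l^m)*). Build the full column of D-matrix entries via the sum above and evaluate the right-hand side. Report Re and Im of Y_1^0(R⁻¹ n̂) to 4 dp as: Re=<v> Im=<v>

Re=-0.0711 Im=0.0000

Need the full column D^1_{m',0} for m'=−1..1 at α=0.5274, β=0.1594, γ=2.6883.
cos(β/2)=0.996826, sin(β/2)=0.079616
d^1_{-1,0}: single k=1 term ⇒ +0.112236;  D = +0.096985+0.056487i
d^1_{0,0}: k∈[0..1] ⇒ +0.993661 -0.006339 = +0.987323;  D = +0.987323+0.000000i
d^1_{1,0}: single k=0 term ⇒ -0.112236;  D = -0.096985+0.056487i
Y_1^{m'}(θ=1.5697,φ=3.2757) and Σ D·Y over m':
  (+0.0970+0.0565i)·(-0.3424+0.0462i)  (+0.9873+0.0000i)·(+0.0005+0.0000i)  (-0.0970+0.0565i)·(+0.3424+0.0462i)
Y_1^0(R⁻¹ n̂) = -0.071104+0.000000i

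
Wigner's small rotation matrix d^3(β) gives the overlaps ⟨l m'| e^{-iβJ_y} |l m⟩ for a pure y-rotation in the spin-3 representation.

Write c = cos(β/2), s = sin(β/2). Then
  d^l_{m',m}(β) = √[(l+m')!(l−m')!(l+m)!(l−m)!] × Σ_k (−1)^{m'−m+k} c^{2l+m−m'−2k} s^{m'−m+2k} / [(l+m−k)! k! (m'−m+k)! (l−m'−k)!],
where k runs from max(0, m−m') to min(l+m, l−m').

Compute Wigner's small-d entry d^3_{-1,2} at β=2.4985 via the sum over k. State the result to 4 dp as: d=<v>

d=-0.5977

d^3_{-1,2}(β=2.4985) via Wigner's sum:
With c≡cos(β/2)=0.316034 and s≡sin(β/2)=0.948748, N=[2·24·120·1]^{1/2}=75.894664
k: max(0,(2)−(-1))=3 … min(3+(2),3−(-1))=4
  k=3: (−1)^0·75.8947/(12)·0.3160^3·0.9487^3 = +0.170484
  k=4: (−1)^1·75.8947/(24)·0.3160^1·0.9487^5 = -0.768224
d^3_{-1,2}(2.4985) = +0.170484 -0.768224 = -0.597740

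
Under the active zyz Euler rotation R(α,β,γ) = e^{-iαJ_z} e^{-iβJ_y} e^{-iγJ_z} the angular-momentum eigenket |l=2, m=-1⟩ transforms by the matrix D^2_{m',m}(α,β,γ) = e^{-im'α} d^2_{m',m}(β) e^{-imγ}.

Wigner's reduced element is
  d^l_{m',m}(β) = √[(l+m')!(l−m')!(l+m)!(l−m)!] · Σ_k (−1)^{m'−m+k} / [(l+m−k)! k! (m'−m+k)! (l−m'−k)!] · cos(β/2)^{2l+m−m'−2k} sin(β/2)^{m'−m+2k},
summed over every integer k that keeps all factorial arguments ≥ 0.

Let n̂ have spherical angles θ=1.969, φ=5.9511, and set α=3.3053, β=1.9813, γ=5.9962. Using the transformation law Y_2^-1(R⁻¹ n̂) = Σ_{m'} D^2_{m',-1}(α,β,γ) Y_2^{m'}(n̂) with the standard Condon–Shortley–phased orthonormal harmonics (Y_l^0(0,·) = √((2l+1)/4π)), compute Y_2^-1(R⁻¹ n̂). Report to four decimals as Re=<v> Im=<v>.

Need the full column D^2_{m',-1} for m'=−2..2 at α=3.3053, β=1.9813, γ=5.9962.
cos(β/2)=0.548146, sin(β/2)=0.836382
d^2_{-2,-1}: single k=1 term ⇒ +0.275502;  D = +0.275277+0.011135i
d^2_{-1,-1}: k∈[0..1] ⇒ +0.090279 -0.630557 = -0.540278;  D = +0.536178-0.066436i
d^2_{0,-1}: k∈[0..1] ⇒ -0.337419 +0.785574 = +0.448154;  D = +0.429825-0.126855i
d^2_{1,-1}: k∈[0..1] ⇒ +0.630557 -0.489350 = +0.141207;  D = -0.127106+0.061508i
d^2_{2,-1}: single k=0 term ⇒ -0.641418;  D = -0.524115+0.369757i
Y_2^{m'}(θ=1.969,φ=5.9511) and Σ D·Y over m':
  (+0.2753+0.0111i)·(+0.2584+0.2023i)  (+0.5362-0.0664i)·(-0.2610-0.0900i)  (+0.4298-0.1269i)·(-0.1731+0.0000i)  (-0.1271+0.0615i)·(+0.2610-0.0900i)  (-0.5241+0.3698i)·(+0.2584-0.2023i)
Y_2^-1(R⁻¹ n̂) = -0.239759+0.278686i

Re=-0.2398 Im=0.2787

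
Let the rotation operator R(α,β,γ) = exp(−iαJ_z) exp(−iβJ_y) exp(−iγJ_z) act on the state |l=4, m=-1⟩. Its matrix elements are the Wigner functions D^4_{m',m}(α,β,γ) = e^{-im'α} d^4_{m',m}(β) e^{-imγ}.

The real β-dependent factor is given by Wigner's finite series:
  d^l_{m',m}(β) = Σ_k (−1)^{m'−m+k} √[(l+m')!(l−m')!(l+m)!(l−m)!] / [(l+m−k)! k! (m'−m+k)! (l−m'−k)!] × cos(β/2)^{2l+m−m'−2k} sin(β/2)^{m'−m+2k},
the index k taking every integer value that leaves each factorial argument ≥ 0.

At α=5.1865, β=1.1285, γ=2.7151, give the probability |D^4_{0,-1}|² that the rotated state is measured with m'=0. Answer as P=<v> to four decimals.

P=0.1380

D^4_{0,-1}(5.1865,1.1285,2.7151) = e^{-i·0·5.1865}·d^4_{0,-1}(1.1285)·e^{-i·-1·2.7151}. Compute d first:
c=cos(1.1285/2)=0.844990, s=sin(1.1285/2)=0.534782; N=√[24·24·6·120]=643.987578
k∈{0,1,2,3} keeps every argument non-negative
  k=0: (−1)^1·643.9876/(144)·0.8450^7·0.5348^1 = -0.735619
  k=1: (−1)^2·643.9876/(24)·0.8450^5·0.5348^3 = +1.767888
  k=2: (−1)^3·643.9876/(24)·0.8450^3·0.5348^5 = -0.708118
  k=3: (−1)^4·643.9876/(144)·0.8450^1·0.5348^7 = +0.047272
d^4_{0,-1}(1.1285) = -0.735619 +1.767888 -0.708118 +0.047272 = +0.371424
|D^4_{0,-1}|² = |d^4_{0,-1}(β)|² = (+0.371424)² = 0.137956 (the z-rotation phases have unit modulus)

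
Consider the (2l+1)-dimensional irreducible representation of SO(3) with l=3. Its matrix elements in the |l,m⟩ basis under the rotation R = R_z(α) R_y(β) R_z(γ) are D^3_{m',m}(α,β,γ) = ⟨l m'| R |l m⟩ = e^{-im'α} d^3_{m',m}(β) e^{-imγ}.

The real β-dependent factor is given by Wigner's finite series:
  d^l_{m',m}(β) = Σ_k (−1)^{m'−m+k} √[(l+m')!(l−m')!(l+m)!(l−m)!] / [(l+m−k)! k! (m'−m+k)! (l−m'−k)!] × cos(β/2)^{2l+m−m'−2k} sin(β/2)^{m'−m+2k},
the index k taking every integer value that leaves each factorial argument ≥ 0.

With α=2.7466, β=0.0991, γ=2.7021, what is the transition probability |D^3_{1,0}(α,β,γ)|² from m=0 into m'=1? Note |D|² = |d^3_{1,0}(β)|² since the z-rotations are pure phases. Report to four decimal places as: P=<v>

P=0.0287

Split into d^3_{1,0}(β=0.0991) × two z-phases.
With c≡cos(β/2)=0.998773 and s≡sin(β/2)=0.049530, N=[24·2·6·6]^{1/2}=41.569219
k: max(0,(0)−(1))=0 … min(3+(0),3−(1))=2
  k=0: (−1)^1·41.5692/(12)·0.9988^5·0.0495^1 = -0.170526
  k=1: (−1)^2·41.5692/(4)·0.9988^3·0.0495^3 = +0.001258
  k=2: (−1)^3·41.5692/(12)·0.9988^1·0.0495^5 = -0.000001
d^3_{1,0}(0.0991) = -0.170526 +0.001258 -0.000001 = -0.169269
|D^3_{1,0}|² = |d^3_{1,0}(β)|² = (-0.169269)² = 0.028652 (the z-rotation phases have unit modulus)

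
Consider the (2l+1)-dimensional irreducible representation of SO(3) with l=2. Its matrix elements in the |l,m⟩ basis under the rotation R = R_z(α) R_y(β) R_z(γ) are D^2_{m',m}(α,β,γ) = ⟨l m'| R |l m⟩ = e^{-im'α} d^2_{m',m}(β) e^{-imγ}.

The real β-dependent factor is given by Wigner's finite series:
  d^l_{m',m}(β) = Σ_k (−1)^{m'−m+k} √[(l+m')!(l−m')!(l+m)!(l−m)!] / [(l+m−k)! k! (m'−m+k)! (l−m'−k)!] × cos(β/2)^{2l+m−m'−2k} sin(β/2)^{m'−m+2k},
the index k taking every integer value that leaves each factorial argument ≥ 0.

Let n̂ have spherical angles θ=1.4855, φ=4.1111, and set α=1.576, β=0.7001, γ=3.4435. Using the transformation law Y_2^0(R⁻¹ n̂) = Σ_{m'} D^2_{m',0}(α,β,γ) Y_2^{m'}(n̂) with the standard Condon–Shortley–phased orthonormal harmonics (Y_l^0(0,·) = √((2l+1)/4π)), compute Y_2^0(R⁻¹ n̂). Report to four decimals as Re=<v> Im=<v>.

Need the full column D^2_{m',0} for m'=−2..2 at α=1.576, β=0.7001, γ=3.4435.
cos(β/2)=0.939356, sin(β/2)=0.342945
d^2_{-2,0}: single k=2 term ⇒ +0.254205;  D = -0.254191-0.002646i
d^2_{-1,0}: k∈[1..2] ⇒ +0.696290 -0.092806 = +0.603483;  D = -0.003140+0.603475i
d^2_{0,0}: k∈[0..2] ⇒ +0.778610 -0.415115 +0.013832 = +0.377328;  D = +0.377328+0.000000i
d^2_{1,0}: k∈[0..1] ⇒ -0.696290 +0.092806 = -0.603483;  D = +0.003140+0.603475i
d^2_{2,0}: single k=0 term ⇒ +0.254205;  D = -0.254191+0.002646i
Y_2^{m'}(θ=1.4855,φ=4.1111) and Σ D·Y over m':
  (-0.2542-0.0026i)·(-0.1380-0.3578i)  (-0.0031+0.6035i)·(-0.0371+0.0541i)  (+0.3773+0.0000i)·(-0.3085+0.0000i)  (+0.0031+0.6035i)·(+0.0371+0.0541i)  (-0.2542+0.0026i)·(-0.1380+0.3578i)
Y_2^0(R⁻¹ n̂) = -0.113167+0.000000i

Re=-0.1132 Im=0.0000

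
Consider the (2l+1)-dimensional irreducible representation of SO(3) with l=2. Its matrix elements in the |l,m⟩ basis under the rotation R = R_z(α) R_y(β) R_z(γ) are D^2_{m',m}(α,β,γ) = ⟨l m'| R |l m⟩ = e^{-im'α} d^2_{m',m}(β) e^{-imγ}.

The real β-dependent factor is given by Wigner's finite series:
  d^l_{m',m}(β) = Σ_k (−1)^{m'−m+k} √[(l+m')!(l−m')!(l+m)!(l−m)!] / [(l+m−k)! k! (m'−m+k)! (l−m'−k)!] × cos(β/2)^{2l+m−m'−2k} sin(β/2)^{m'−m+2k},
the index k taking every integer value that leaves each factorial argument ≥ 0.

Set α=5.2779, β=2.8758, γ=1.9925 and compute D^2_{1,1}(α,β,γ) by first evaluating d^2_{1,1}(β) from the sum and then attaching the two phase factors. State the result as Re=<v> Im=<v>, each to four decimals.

Split into d^2_{1,1}(β=2.8758) × two z-phases.
c=cos(2.8758/2)=0.132505, s=sin(2.8758/2)=0.991182; N=√[6·1·6·1]=6.000000
k∈{0,1} keeps every argument non-negative
  k=0: (−1)^0·6.0000/(6)·0.1325^4·0.9912^0 = +0.000308
  k=1: (−1)^1·6.0000/(2)·0.1325^2·0.9912^2 = -0.051748
d^2_{1,1}(2.8758) = +0.000308 -0.051748 = -0.051440
Phases: e^{-i·(1)·5.2779}=+0.535847+0.844315i, e^{-i·(1)·1.9925}=-0.409315-0.912393i ⇒ D=-0.028344+0.042926i

Re=-0.0283 Im=0.0429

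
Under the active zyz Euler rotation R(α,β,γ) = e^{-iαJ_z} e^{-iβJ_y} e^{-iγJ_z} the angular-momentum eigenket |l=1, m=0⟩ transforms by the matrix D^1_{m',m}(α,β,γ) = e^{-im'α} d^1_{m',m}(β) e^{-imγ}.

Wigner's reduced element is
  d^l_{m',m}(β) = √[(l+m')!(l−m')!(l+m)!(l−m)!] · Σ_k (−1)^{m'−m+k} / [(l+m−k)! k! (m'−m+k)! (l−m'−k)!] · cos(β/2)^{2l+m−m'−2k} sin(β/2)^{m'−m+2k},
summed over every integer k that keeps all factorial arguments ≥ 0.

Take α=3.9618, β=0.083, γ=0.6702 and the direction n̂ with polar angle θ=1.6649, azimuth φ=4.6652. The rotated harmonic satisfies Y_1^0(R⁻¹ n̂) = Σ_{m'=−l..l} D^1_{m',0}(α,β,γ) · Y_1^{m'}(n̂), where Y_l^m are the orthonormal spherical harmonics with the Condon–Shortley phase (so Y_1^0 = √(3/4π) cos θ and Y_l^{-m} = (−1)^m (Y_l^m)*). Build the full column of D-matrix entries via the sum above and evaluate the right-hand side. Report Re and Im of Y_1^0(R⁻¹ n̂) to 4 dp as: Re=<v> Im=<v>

Need the full column D^1_{m',0} for m'=−1..1 at α=3.9618, β=0.083, γ=0.6702.
cos(β/2)=0.999139, sin(β/2)=0.041488
d^1_{-1,0}: single k=1 term ⇒ +0.058623;  D = -0.039985-0.042870i
d^1_{0,0}: k∈[0..1] ⇒ +0.998279 -0.001721 = +0.996557;  D = +0.996557+0.000000i
d^1_{1,0}: single k=0 term ⇒ -0.058623;  D = +0.039985-0.042870i
Y_1^{m'}(θ=1.6649,φ=4.6652) and Σ D·Y over m':
  (-0.0400-0.0429i)·(-0.0162+0.3436i)  (+0.9966+0.0000i)·(-0.0459+0.0000i)  (+0.0400-0.0429i)·(+0.0162+0.3436i)
Y_1^0(R⁻¹ n̂) = -0.014997+0.000000i

Re=-0.0150 Im=0.0000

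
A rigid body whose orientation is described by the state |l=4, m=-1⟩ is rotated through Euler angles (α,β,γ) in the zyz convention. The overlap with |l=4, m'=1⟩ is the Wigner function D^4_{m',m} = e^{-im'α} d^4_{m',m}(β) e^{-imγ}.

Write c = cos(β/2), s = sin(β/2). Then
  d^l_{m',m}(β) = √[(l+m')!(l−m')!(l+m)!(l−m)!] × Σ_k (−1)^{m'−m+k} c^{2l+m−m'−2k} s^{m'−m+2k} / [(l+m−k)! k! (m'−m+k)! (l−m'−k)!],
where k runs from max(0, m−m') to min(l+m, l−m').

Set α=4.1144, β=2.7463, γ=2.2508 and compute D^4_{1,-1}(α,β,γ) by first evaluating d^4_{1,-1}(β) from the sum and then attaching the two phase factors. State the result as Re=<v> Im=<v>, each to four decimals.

D^4_{1,-1}(4.1144,2.7463,2.2508) = e^{-i·1·4.1144}·d^4_{1,-1}(2.7463)·e^{-i·-1·2.2508}. Compute d first:
c=cos(2.7463/2)=0.196362, s=sin(2.7463/2)=0.980531; N=√[120·6·6·120]=720.000000
k∈{0,1,2,3} keeps every argument non-negative
  k=0: (−1)^2·720.0000/(72)·0.1964^6·0.9805^2 = +0.000551
  k=1: (−1)^3·720.0000/(24)·0.1964^4·0.9805^4 = -0.041228
  k=2: (−1)^4·720.0000/(48)·0.1964^2·0.9805^6 = +0.514015
  k=3: (−1)^5·720.0000/(720)·0.1964^0·0.9805^8 = -0.854461
d^4_{1,-1}(2.7463) = +0.000551 -0.041228 +0.514015 -0.854461 = -0.381124
Attach z-rotation phases: D = e^{-i(1)(4.1144)}·(-0.381124)·e^{-i(-1)(2.2508)} = +0.110007+0.364903i

Re=0.1100 Im=0.3649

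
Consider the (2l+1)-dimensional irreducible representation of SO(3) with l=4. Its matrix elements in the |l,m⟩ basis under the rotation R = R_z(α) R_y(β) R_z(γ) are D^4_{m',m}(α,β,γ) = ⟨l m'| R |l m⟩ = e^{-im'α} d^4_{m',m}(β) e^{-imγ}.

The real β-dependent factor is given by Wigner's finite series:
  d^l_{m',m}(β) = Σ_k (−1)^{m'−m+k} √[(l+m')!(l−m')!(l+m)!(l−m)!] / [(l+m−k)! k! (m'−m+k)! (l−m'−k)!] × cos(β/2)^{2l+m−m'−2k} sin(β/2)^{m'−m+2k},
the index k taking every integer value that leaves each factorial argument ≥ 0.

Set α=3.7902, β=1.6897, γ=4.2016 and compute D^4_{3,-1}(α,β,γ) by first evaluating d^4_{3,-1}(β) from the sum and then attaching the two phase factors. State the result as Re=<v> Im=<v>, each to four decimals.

D^4_{3,-1}(3.7902,1.6897,4.2016) = e^{-i·3·3.7902}·d^4_{3,-1}(1.6897)·e^{-i·-1·4.2016}. Compute d first:
c=cos(1.6897/2)=0.663843, s=sin(1.6897/2)=0.747872; N=√[5040·1·6·120]=1904.940944
Admissible k: 0..1 (factorial args all ≥0)
  k=0: (−1)^4·1904.9409/(144)·0.6638^4·0.7479^4 = +0.803692
  k=1: (−1)^5·1904.9409/(240)·0.6638^2·0.7479^6 = -0.612017
d^4_{3,-1}(1.6897) = +0.803692 -0.612017 = +0.191675
Attach z-rotation phases: D = e^{-i(3)(3.7902)}·(+0.191675)·e^{-i(-1)(4.2016)} = +0.121265-0.148439i

Re=0.1213 Im=-0.1484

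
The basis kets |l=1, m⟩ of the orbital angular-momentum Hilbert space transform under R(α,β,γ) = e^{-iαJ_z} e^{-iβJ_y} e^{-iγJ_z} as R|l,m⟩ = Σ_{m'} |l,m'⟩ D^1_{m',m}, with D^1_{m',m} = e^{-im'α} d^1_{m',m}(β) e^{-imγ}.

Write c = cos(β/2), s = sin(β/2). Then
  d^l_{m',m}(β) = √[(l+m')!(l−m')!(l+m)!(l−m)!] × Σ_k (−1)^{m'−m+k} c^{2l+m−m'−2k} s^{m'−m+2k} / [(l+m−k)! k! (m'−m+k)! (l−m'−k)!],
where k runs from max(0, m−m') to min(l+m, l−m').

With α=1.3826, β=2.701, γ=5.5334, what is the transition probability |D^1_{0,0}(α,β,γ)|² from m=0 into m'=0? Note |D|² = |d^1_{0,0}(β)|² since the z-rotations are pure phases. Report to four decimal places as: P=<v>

First d^1_{0,0}(β=2.701), then the phase factors e^{-i(0)α} and e^{-i(0)γ}:
c=cos(2.701/2)=0.218519, s=sin(2.701/2)=0.975833; N=√[1·1·1·1]=1.000000
k: max(0,(0)−(0))=0 … min(1+(0),1−(0))=1
  k=0: (−1)^0·1.0000/(1)·0.2185^2·0.9758^0 = +0.047750
  k=1: (−1)^1·1.0000/(1)·0.2185^0·0.9758^2 = -0.952250
d^1_{0,0}(2.701) = +0.047750 -0.952250 = -0.904499
|D^1_{0,0}|² = |d^1_{0,0}(β)|² = (-0.904499)² = 0.818119 (the z-rotation phases have unit modulus)

P=0.8181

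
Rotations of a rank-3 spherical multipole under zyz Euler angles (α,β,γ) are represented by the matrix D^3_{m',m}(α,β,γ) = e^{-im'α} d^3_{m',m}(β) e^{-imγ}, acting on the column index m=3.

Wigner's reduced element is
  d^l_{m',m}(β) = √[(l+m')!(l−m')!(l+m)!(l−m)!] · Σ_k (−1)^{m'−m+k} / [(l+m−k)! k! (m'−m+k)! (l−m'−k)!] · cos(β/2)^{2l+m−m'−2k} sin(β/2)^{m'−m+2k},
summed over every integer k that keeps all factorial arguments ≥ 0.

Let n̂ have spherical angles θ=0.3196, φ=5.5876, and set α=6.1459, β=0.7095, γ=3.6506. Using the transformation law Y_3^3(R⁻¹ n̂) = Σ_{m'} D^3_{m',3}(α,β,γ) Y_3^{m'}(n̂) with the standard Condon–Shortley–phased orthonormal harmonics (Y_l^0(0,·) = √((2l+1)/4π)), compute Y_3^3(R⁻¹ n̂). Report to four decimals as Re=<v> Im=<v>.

Need the full column D^3_{m',3} for m'=−3..3 at α=6.1459, β=0.7095, γ=3.6506.
cos(β/2)=0.937733, sin(β/2)=0.347356
d^3_{-3,3}: single k=6 term ⇒ +0.001757;  D = +0.000632+0.001639i
d^3_{-2,3}: single k=5 term ⇒ +0.011615;  D = +0.002657+0.011307i
d^3_{-1,3}: single k=4 term ⇒ +0.049580;  D = +0.004629+0.049363i
d^3_{0,3}: single k=3 term ⇒ +0.154553;  D = -0.006763+0.154405i
d^3_{1,3}: single k=2 term ⇒ +0.361337;  D = -0.065067+0.355430i
d^3_{2,3}: single k=1 term ⇒ +0.616946;  D = -0.193101+0.585947i
d^3_{3,3}: single k=0 term ⇒ +0.679949;  D = -0.299197+0.610583i
Y_3^{m'}(θ=0.3196,φ=5.5876) and Σ D·Y over m':
  (+0.0006+0.0016i)·(-0.0064+0.0113i)  (+0.0027+0.0113i)·(+0.0171+0.0942i)  (+0.0046+0.0494i)·(+0.2733+0.2282i)  (-0.0068+0.1544i)·(+0.5337+0.0000i)  (-0.0651+0.3554i)·(-0.2733+0.2282i)  (-0.1931+0.5859i)·(+0.0171-0.0942i)  (-0.2992+0.6106i)·(+0.0064+0.0113i)
Y_3^3(R⁻¹ n̂) = -0.034832+0.014154i

Re=-0.0348 Im=0.0142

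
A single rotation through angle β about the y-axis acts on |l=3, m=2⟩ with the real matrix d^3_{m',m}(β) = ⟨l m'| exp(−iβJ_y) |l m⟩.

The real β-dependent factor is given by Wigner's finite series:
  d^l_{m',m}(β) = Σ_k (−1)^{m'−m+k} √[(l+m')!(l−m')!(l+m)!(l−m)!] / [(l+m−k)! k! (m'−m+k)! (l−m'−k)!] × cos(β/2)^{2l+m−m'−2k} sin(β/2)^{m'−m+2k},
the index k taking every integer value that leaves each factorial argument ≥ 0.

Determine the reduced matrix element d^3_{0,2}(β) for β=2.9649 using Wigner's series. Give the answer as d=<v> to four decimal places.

d^3_{0,2}(β=2.9649) via Wigner's sum:
With c≡cos(β/2)=0.088231 and s≡sin(β/2)=0.996100, N=[6·6·120·1]^{1/2}=65.726707
The bounds max(0,m−m')=2 and min(l+m,l−m')=3 give 2 terms
  k=2: (−1)^0·65.7267/(12)·0.0882^4·0.9961^2 = +0.000329
  k=3: (−1)^1·65.7267/(12)·0.0882^2·0.9961^4 = -0.041978
d^3_{0,2}(2.9649) = +0.000329 -0.041978 = -0.041648

d=-0.0416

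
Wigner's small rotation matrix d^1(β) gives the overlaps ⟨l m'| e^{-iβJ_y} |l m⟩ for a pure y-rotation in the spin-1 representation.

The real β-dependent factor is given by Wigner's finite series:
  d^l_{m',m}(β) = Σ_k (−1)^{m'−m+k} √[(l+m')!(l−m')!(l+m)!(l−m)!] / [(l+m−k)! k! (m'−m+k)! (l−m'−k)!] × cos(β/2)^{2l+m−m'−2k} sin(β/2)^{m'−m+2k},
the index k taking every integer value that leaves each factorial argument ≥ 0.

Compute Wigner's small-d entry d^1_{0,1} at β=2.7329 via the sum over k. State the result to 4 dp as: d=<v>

d^1_{0,1}(β=2.7329) via Wigner's sum:
Half-angle: c=0.202927, s=0.979194. N=√(1·1·2·1)=1.414214
The bounds max(0,m−m')=1 and min(l+m,l−m')=1 give 1 term
  k=1: (−1)^0·1.4142/(1)·0.2029^1·0.9792^1 = +0.281011
d^1_{0,1}(2.7329) = +0.281011

d=0.2810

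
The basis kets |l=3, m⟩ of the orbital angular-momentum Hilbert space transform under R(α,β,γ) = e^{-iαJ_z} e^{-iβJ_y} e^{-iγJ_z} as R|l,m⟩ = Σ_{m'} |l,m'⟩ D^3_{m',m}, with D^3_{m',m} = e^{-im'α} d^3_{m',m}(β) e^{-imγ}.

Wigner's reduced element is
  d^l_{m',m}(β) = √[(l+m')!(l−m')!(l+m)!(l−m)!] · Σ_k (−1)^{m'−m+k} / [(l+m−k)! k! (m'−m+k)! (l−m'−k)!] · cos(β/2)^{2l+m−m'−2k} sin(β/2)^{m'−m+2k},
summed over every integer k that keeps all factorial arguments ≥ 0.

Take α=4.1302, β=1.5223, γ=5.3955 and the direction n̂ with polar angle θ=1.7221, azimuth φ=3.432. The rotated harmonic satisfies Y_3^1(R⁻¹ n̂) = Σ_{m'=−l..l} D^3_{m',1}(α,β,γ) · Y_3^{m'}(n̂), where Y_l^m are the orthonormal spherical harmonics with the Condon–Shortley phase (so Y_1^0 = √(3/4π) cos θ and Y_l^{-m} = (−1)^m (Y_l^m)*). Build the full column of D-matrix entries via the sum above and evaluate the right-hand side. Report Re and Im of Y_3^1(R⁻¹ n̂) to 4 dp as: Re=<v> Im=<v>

Re=-0.3566 Im=0.1493

Need the full column D^3_{m',1} for m'=−3..3 at α=4.1302, β=1.5223, γ=5.3955.
cos(β/2)=0.724043, sin(β/2)=0.689755
d^3_{-3,1}: single k=4 term ⇒ +0.459571;  D = +0.347947+0.300231i
d^3_{-2,1}: k∈[3..4] ⇒ +0.787784 -0.357468 = +0.430316;  D = -0.413949+0.117552i
d^3_{-1,1}: k∈[2..4] ⇒ +0.784510 -0.949287 +0.107688 = -0.057089;  D = -0.017170+0.054445i
d^3_{0,1}: k∈[1..3] ⇒ +0.475453 -1.294462 +0.391587 = -0.427422;  D = -0.269792-0.331514i
d^3_{1,1}: k∈[0..2] ⇒ +0.144075 -1.046013 +0.711965 = -0.189974;  D = +0.189007-0.019140i
d^3_{2,1}: k∈[0..1] ⇒ -0.434027 +0.787784 = +0.353757;  D = +0.163755-0.313573i
d^3_{3,1}: single k=0 term ⇒ +0.506399;  D = +0.246036+0.442613i
Y_3^{m'}(θ=1.7221,φ=3.432) and Σ D·Y over m':
  (+0.3479+0.3002i)·(-0.2595+0.3084i)  (-0.4139+0.1176i)·(-0.1259+0.0826i)  (-0.0172+0.0544i)·(+0.2713-0.0811i)  (-0.2698-0.3315i)·(+0.1624+0.0000i)  (+0.1890-0.0191i)·(-0.2713-0.0811i)  (+0.1638-0.3136i)·(-0.1259-0.0826i)  (+0.2460+0.4426i)·(+0.2595+0.3084i)
Y_3^1(R⁻¹ n̂) = -0.356556+0.149304i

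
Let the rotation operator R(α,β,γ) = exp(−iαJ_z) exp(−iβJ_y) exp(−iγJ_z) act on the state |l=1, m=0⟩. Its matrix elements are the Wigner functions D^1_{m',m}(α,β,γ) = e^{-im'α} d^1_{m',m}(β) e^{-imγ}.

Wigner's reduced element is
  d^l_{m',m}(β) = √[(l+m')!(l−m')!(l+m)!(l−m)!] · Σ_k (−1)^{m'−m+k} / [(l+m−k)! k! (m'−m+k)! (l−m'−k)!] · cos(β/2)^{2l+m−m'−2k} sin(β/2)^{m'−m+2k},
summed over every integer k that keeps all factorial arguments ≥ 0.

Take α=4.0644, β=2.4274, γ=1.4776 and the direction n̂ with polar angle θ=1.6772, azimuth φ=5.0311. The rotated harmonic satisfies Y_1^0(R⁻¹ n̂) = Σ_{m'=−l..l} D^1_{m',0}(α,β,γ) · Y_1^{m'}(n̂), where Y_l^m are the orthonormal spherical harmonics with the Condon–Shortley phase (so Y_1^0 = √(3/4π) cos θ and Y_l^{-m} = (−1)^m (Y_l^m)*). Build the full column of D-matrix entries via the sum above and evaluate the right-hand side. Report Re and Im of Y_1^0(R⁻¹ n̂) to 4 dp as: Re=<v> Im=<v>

Re=0.2200 Im=0.0000

Need the full column D^1_{m',0} for m'=−1..1 at α=4.0644, β=2.4274, γ=1.4776.
cos(β/2)=0.349555, sin(β/2)=0.936916
d^1_{-1,0}: single k=1 term ⇒ +0.463160;  D = -0.279556-0.369277i
d^1_{0,0}: k∈[0..1] ⇒ +0.122189 -0.877811 = -0.755622;  D = -0.755622+0.000000i
d^1_{1,0}: single k=0 term ⇒ -0.463160;  D = +0.279556-0.369277i
Y_1^{m'}(θ=1.6772,φ=5.0311) and Σ D·Y over m':
  (-0.2796-0.3693i)·(+0.1076+0.3262i)  (-0.7556+0.0000i)·(-0.0519+0.0000i)  (+0.2796-0.3693i)·(-0.1076+0.3262i)
Y_1^0(R⁻¹ n̂) = +0.219970+0.000000i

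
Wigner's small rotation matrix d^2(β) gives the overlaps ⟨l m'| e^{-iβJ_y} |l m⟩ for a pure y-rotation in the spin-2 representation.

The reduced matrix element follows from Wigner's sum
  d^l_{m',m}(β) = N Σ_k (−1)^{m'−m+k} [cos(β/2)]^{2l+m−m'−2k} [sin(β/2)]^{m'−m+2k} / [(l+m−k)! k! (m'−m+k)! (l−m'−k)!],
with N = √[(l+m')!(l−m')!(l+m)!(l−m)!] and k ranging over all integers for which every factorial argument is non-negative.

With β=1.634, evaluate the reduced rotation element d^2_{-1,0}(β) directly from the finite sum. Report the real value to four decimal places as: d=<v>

d=-0.0772

d^2_{-1,0}(β=1.634) via Wigner's sum:
c=cos(1.634/2)=0.684412, s=sin(1.634/2)=0.729096; N=√[1·6·2·2]=4.898979
k∈{1,2} keeps every argument non-negative
  k=1: (−1)^0·4.8990/(2)·0.6844^3·0.7291^1 = +0.572549
  k=2: (−1)^1·4.8990/(2)·0.6844^1·0.7291^3 = -0.649751
d^2_{-1,0}(1.634) = +0.572549 -0.649751 = -0.077202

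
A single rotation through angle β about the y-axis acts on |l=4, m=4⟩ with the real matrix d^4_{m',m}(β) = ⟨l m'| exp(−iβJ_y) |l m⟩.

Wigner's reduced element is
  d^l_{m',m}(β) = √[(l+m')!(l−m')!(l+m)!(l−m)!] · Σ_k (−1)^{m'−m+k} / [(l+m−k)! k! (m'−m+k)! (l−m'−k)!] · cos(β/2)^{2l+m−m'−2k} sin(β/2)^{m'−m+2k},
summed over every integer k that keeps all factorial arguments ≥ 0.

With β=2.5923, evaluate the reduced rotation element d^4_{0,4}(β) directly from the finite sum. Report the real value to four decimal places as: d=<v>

d=0.0388

d^4_{0,4}(β=2.5923) via Wigner's sum:
With c≡cos(β/2)=0.271207 and s≡sin(β/2)=0.962521, N=[24·24·40320·1]^{1/2}=4819.161753
Admissible k: 4..4 (factorial args all ≥0)
  k=4: (−1)^0·4819.1618/(576)·0.2712^4·0.9625^4 = +0.038850
d^4_{0,4}(2.5923) = +0.038850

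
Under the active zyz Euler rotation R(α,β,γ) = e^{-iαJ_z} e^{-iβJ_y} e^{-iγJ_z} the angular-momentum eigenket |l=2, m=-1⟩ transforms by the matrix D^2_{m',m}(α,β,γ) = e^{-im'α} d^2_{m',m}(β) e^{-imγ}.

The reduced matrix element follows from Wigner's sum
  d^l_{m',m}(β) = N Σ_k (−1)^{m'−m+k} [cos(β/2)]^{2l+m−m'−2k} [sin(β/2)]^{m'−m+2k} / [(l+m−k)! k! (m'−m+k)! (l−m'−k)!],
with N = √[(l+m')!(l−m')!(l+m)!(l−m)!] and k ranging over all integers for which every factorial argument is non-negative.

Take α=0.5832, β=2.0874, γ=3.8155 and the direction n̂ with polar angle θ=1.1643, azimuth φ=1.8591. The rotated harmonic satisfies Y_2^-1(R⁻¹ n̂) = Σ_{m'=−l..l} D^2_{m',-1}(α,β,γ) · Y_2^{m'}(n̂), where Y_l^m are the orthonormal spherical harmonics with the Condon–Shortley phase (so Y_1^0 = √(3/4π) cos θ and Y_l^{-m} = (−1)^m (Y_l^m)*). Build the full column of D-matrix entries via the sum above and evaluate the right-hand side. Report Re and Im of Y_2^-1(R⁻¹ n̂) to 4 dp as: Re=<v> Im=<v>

Re=-0.0050 Im=0.0280

Need the full column D^2_{m',-1} for m'=−2..2 at α=0.5832, β=2.0874, γ=3.8155.
cos(β/2)=0.503026, sin(β/2)=0.864271
d^2_{-2,-1}: single k=1 term ⇒ +0.220014;  D = +0.058581-0.212072i
d^2_{-1,-1}: k∈[0..1] ⇒ +0.064027 -0.567025 = -0.502998;  D = +0.155210+0.478453i
d^2_{0,-1}: k∈[0..1] ⇒ -0.269462 +0.795456 = +0.525995;  D = -0.411007-0.328244i
d^2_{1,-1}: k∈[0..1] ⇒ +0.567025 -0.557957 = +0.009068;  D = -0.009031-0.000821i
d^2_{2,-1}: single k=0 term ⇒ -0.649487;  D = +0.572300-0.307093i
Y_2^{m'}(θ=1.1643,φ=1.8591) and Σ D·Y over m':
  (+0.0586-0.2121i)·(-0.2732+0.1777i)  (+0.1552+0.4785i)·(-0.0798-0.2690i)  (-0.4110-0.3282i)·(-0.1675+0.0000i)  (-0.0090-0.0008i)·(+0.0798-0.2690i)  (+0.5723-0.3071i)·(-0.2732-0.1777i)
Y_2^-1(R⁻¹ n̂) = -0.005029+0.027980i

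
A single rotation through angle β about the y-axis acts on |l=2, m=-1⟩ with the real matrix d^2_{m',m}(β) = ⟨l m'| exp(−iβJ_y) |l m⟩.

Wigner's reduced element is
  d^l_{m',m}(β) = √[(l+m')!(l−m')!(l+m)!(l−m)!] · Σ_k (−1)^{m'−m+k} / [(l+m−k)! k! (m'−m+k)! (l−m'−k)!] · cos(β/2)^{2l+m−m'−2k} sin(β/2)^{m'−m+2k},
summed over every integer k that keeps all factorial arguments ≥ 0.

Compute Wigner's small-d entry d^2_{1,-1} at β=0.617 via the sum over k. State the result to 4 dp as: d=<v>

d=0.2426

d^2_{1,-1}(β=0.617) via Wigner's sum:
Half-angle: c=0.952790, s=0.303630. N=√(6·1·1·6)=6.000000
k: max(0,(-1)−(1))=0 … min(2+(-1),2−(1))=1
  k=0: (−1)^2·6.0000/(2)·0.9528^2·0.3036^2 = +0.251076
  k=1: (−1)^3·6.0000/(6)·0.9528^0·0.3036^4 = -0.008499
d^2_{1,-1}(0.617) = +0.251076 -0.008499 = +0.242576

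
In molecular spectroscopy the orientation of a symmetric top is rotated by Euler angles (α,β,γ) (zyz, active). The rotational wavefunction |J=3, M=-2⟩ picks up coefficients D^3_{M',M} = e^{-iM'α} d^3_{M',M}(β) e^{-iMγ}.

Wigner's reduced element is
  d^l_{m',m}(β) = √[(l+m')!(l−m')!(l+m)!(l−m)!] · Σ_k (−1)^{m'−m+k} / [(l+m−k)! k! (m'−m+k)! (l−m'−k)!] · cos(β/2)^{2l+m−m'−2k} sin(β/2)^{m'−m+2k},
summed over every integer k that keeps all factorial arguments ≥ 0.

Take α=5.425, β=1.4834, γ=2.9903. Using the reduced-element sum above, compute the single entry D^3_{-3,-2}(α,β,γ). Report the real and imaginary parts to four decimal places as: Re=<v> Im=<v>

Re=-0.3481 Im=-0.0943

D^3_{-3,-2}(5.425,1.4834,2.9903) = e^{-i·-3·5.425}·d^3_{-3,-2}(1.4834)·e^{-i·-2·2.9903}. Compute d first:
c=cos(1.4834/2)=0.737321, s=sin(1.4834/2)=0.675542; N=√[1·720·1·120]=293.938769
Admissible k: 1..1 (factorial args all ≥0)
  k=1: (−1)^0·293.9388/(120)·0.7373^5·0.6755^1 = +0.360588
d^3_{-3,-2}(1.4834) = +0.360588
D = (-0.843496-0.537135i)·(+0.360588)·(+0.954569-0.297989i) = -0.348053-0.094251i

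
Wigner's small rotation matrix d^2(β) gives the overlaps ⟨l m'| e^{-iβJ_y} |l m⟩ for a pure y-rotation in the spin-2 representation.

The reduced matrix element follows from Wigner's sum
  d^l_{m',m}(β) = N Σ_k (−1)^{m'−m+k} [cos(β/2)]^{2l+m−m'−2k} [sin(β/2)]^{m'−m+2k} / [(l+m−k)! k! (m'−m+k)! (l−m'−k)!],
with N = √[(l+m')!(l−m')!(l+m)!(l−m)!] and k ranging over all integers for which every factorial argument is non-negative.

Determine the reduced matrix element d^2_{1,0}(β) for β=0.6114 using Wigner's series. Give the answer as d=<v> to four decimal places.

d^2_{1,0}(β=0.6114) via Wigner's sum:
c=cos(0.6114/2)=0.953637, s=sin(0.6114/2)=0.300961; N=√[6·1·2·2]=4.898979
k∈{0,1} keeps every argument non-negative
  k=0: (−1)^1·4.8990/(2)·0.9536^3·0.3010^1 = -0.639343
  k=1: (−1)^2·4.8990/(2)·0.9536^1·0.3010^3 = +0.063678
d^2_{1,0}(0.6114) = -0.639343 +0.063678 = -0.575666

d=-0.5757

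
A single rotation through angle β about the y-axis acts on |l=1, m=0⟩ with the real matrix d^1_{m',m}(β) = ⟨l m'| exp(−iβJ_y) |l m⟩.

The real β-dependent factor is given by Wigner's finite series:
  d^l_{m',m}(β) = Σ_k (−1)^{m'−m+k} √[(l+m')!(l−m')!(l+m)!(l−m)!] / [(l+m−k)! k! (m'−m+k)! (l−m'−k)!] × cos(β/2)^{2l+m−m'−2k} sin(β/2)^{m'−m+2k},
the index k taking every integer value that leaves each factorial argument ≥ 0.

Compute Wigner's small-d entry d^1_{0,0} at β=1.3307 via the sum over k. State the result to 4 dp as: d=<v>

d^1_{0,0}(β=1.3307) via Wigner's sum:
Half-angle: c=0.786701, s=0.617335. N=√(1·1·1·1)=1.000000
Admissible k: 0..1 (factorial args all ≥0)
  k=0: (−1)^0·1.0000/(1)·0.7867^2·0.6173^0 = +0.618898
  k=1: (−1)^1·1.0000/(1)·0.7867^0·0.6173^2 = -0.381102
d^1_{0,0}(1.3307) = +0.618898 -0.381102 = +0.237796

d=0.2378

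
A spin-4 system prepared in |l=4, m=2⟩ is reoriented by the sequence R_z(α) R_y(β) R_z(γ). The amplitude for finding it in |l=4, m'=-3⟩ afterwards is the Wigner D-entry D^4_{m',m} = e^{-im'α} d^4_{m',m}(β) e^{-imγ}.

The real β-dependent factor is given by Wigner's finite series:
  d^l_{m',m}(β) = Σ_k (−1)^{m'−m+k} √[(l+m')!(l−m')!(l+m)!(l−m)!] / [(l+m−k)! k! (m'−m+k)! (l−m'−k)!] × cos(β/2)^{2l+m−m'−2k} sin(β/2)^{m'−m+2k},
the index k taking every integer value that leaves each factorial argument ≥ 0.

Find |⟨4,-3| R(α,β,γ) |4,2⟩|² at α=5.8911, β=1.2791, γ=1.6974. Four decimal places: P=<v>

P=0.1282

Split into d^4_{-3,2}(β=1.2791) × two z-phases.
With c≡cos(β/2)=0.802364 and s≡sin(β/2)=0.596834, N=[1·5040·720·2]^{1/2}=2693.993318
k: max(0,(2)−(-3))=5 … min(4+(2),4−(-3))=6
  k=5: (−1)^0·2693.9933/(240)·0.8024^3·0.5968^5 = +0.439106
  k=6: (−1)^1·2693.9933/(720)·0.8024^1·0.5968^7 = -0.080987
d^4_{-3,2}(1.2791) = +0.439106 -0.080987 = +0.358120
|D^4_{-3,2}|² = |d^4_{-3,2}(β)|² = (+0.358120)² = 0.128250 (the z-rotation phases have unit modulus)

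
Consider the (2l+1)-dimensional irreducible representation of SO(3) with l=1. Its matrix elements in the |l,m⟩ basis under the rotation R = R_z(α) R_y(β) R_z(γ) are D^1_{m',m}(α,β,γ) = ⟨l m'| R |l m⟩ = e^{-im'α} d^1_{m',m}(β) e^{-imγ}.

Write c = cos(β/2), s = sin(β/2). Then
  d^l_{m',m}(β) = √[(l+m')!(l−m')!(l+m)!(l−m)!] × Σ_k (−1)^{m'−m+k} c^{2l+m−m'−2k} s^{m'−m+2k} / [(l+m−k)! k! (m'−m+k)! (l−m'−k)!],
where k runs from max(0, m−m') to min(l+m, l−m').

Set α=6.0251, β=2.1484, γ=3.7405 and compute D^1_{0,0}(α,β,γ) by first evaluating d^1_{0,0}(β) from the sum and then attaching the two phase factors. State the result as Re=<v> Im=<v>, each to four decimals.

D^1_{0,0}(6.0251,2.1484,3.7405) = e^{-i·0·6.0251}·d^1_{0,0}(2.1484)·e^{-i·0·3.7405}. Compute d first:
c=cos(2.1484/2)=0.476436, s=sin(2.1484/2)=0.879209; N=√[1·1·1·1]=1.000000
Admissible k: 0..1 (factorial args all ≥0)
  k=0: (−1)^0·1.0000/(1)·0.4764^2·0.8792^0 = +0.226991
  k=1: (−1)^1·1.0000/(1)·0.4764^0·0.8792^2 = -0.773009
d^1_{0,0}(2.1484) = +0.226991 -0.773009 = -0.546018
Phases: e^{-i·(0)·6.0251}=+1.000000+0.000000i, e^{-i·(0)·3.7405}=+1.000000+0.000000i ⇒ D=-0.546018+0.000000i

Re=-0.5460 Im=0.0000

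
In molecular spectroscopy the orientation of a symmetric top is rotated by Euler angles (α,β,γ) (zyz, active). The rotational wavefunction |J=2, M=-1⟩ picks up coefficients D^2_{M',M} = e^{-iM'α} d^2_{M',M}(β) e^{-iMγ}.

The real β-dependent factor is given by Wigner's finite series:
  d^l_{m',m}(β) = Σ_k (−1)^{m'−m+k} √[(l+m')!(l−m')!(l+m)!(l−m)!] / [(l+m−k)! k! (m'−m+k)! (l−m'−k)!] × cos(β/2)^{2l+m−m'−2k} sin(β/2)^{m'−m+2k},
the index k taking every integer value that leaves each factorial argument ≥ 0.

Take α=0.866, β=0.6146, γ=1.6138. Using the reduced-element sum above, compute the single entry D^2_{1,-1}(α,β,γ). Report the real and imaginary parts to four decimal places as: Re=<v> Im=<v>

Split into d^2_{1,-1}(β=0.6146) × two z-phases.
Half-angle: c=0.953154, s=0.302486. N=√(6·1·1·6)=6.000000
k∈{0,1} keeps every argument non-negative
  k=0: (−1)^2·6.0000/(2)·0.9532^2·0.3025^2 = +0.249378
  k=1: (−1)^3·6.0000/(6)·0.9532^0·0.3025^4 = -0.008372
d^2_{1,-1}(0.6146) = +0.249378 -0.008372 = +0.241006
Attach z-rotation phases: D = e^{-i(1)(0.866)}·(+0.241006)·e^{-i(-1)(1.6138)} = +0.176703+0.163891i

Re=0.1767 Im=0.1639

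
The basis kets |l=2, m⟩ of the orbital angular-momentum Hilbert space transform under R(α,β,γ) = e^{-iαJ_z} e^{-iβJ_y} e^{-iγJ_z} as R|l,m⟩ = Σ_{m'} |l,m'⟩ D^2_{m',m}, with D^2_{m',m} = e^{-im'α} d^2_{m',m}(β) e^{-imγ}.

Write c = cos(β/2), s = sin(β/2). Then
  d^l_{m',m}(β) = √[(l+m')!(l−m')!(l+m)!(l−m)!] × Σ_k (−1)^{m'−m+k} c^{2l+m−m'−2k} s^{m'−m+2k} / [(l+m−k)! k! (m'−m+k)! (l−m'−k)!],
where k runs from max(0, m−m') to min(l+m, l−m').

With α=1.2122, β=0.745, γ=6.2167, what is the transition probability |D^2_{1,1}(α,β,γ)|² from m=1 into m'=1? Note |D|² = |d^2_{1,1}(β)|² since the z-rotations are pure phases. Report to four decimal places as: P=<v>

First d^2_{1,1}(β=0.745), then the phase factors e^{-i(1)α} and e^{-i(1)γ}:
With c≡cos(β/2)=0.931420 and s≡sin(β/2)=0.363945, N=[6·1·6·1]^{1/2}=6.000000
k: max(0,(1)−(1))=0 … min(2+(1),2−(1))=1
  k=0: (−1)^0·6.0000/(6)·0.9314^4·0.3639^0 = +0.752633
  k=1: (−1)^1·6.0000/(2)·0.9314^2·0.3639^2 = -0.344734
d^2_{1,1}(0.745) = +0.752633 -0.344734 = +0.407898
|D^2_{1,1}|² = |d^2_{1,1}(β)|² = (+0.407898)² = 0.166381 (the z-rotation phases have unit modulus)

P=0.1664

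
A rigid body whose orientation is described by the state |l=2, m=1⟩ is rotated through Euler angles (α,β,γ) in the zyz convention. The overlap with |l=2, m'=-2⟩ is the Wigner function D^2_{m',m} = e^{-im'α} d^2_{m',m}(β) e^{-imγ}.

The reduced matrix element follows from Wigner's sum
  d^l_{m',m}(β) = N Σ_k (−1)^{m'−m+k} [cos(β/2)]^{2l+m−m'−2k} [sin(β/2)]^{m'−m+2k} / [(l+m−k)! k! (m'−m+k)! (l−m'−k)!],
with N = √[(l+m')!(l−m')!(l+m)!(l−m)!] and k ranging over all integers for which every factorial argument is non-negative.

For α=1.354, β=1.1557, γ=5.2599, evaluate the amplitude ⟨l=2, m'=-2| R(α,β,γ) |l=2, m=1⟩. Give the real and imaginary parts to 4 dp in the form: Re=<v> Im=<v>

Split into d^2_{-2,1}(β=1.1557) × two z-phases.
c=cos(1.1557/2)=0.837639, s=sin(1.1557/2)=0.546224; N=√[1·24·6·1]=12.000000
Admissible k: 3..3 (factorial args all ≥0)
  k=3: (−1)^0·12.0000/(6)·0.8376^1·0.5462^3 = +0.273023
d^2_{-2,1}(1.1557) = +0.273023
D = (-0.907462+0.420134i)·(+0.273023)·(+0.520564+0.853823i) = -0.226913-0.151830i

Re=-0.2269 Im=-0.1518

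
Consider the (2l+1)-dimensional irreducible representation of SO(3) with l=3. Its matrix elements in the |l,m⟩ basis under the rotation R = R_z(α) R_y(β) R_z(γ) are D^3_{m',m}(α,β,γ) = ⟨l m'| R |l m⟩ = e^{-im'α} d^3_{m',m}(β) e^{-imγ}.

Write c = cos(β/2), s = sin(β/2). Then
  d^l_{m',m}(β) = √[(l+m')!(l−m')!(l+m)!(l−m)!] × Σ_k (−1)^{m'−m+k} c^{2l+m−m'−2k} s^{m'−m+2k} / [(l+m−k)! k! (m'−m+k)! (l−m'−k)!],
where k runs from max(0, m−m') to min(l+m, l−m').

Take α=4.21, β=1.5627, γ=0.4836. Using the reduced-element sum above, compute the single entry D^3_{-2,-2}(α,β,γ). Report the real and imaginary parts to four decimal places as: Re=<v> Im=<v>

Re=0.5016 Im=-0.0189

First d^3_{-2,-2}(β=1.5627), then the phase factors e^{-i(-2)α} and e^{-i(-2)γ}:
c=cos(1.5627/2)=0.709963, s=sin(1.5627/2)=0.704239; N=√[1·120·1·120]=120.000000
The bounds max(0,m−m')=0 and min(l+m,l−m')=1 give 2 terms
  k=0: (−1)^0·120.0000/(120)·0.7100^6·0.7042^0 = +0.128061
  k=1: (−1)^1·120.0000/(24)·0.7100^4·0.7042^2 = -0.630019
d^3_{-2,-2}(1.5627) = +0.128061 -0.630019 = -0.501958
Phases: e^{-i·(-2)·4.21}=-0.536276+0.844043i, e^{-i·(-2)·0.4836}=+0.567607+0.823300i ⇒ D=+0.501604-0.018858i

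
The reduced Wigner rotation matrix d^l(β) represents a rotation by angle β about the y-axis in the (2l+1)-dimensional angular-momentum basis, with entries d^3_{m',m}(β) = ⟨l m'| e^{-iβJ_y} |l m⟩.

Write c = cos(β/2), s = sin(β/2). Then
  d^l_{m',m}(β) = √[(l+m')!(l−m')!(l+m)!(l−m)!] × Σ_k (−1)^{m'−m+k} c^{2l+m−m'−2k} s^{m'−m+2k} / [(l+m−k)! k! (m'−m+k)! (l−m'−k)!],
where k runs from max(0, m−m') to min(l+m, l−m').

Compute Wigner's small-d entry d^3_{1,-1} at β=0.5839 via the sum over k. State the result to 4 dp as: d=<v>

d^3_{1,-1}(β=0.5839) via Wigner's sum:
c=cos(0.5839/2)=0.957684, s=sin(0.5839/2)=0.287820; N=√[24·2·2·24]=48.000000
k: max(0,(-1)−(1))=0 … min(3+(-1),3−(1))=2
  k=0: (−1)^2·48.0000/(8)·0.9577^4·0.2878^2 = +0.418103
  k=1: (−1)^3·48.0000/(6)·0.9577^2·0.2878^4 = -0.050352
  k=2: (−1)^4·48.0000/(48)·0.9577^0·0.2878^6 = +0.000568
d^3_{1,-1}(0.5839) = +0.418103 -0.050352 +0.000568 = +0.368319

d=0.3683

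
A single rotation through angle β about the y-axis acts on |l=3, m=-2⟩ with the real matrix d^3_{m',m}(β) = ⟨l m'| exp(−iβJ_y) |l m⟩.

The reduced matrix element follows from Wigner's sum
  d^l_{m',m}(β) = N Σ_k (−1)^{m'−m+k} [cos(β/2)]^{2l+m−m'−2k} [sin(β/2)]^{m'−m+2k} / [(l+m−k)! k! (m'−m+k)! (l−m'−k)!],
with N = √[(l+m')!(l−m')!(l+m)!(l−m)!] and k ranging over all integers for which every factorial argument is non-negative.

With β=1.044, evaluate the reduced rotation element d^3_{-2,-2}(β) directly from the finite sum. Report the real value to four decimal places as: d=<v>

d^3_{-2,-2}(β=1.044) via Wigner's sum:
With c≡cos(β/2)=0.866824 and s≡sin(β/2)=0.498615, N=[1·120·1·120]^{1/2}=120.000000
The bounds max(0,m−m')=0 and min(l+m,l−m')=1 give 2 terms
  k=0: (−1)^0·120.0000/(120)·0.8668^6·0.4986^0 = +0.424214
  k=1: (−1)^1·120.0000/(24)·0.8668^4·0.4986^2 = -0.701816
d^3_{-2,-2}(1.044) = +0.424214 -0.701816 = -0.277603

d=-0.2776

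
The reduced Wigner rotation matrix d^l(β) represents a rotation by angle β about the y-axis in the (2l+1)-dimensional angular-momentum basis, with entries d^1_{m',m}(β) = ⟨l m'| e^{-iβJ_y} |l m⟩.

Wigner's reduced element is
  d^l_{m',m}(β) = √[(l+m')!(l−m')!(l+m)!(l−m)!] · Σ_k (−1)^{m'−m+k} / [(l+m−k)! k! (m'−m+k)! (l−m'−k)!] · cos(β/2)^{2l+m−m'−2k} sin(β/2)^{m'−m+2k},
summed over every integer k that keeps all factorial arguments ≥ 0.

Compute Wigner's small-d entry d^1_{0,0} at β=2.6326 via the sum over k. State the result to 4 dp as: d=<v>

d^1_{0,0}(β=2.6326) via Wigner's sum:
Half-angle: c=0.251758, s=0.967790. N=√(1·1·1·1)=1.000000
The bounds max(0,m−m')=0 and min(l+m,l−m')=1 give 2 terms
  k=0: (−1)^0·1.0000/(1)·0.2518^2·0.9678^0 = +0.063382
  k=1: (−1)^1·1.0000/(1)·0.2518^0·0.9678^2 = -0.936618
d^1_{0,0}(2.6326) = +0.063382 -0.936618 = -0.873236

d=-0.8732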